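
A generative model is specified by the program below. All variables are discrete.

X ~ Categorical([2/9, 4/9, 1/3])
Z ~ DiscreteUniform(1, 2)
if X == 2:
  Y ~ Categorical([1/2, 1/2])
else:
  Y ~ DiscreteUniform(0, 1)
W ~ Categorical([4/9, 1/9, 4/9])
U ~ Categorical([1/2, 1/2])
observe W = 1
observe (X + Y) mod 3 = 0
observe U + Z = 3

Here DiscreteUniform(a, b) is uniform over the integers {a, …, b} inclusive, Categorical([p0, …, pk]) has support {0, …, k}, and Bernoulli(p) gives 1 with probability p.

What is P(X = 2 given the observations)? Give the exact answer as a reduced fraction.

P(X = 2 | obs) = 3/5

Enumerate traces; 2 have nonzero weight after conditioning:
  (X=0, Z=2, Y=0, W=1, U=1) weight 1/324
  (X=2, Z=2, Y=1, W=1, U=1) weight 1/216
Group by X:
  weight(X=0) = 1/324
  weight(X=2) = 1/216
Total weight = 1/324 + 1/216 = 5/648
P(X=0 | obs) = 1/324 / 5/648 = 2/5
P(X=2 | obs) = 1/216 / 5/648 = 3/5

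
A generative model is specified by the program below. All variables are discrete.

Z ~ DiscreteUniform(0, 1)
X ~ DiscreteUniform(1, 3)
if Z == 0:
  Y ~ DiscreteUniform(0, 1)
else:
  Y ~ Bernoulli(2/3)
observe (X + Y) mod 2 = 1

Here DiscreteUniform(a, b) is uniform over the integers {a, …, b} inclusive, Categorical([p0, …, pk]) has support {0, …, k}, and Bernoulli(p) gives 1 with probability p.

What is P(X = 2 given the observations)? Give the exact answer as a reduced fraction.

P(X = 2 | obs) = 7/17

Enumerate traces; 6 have nonzero weight after conditioning:
  (Z=0, X=1, Y=0) weight 1/12
  (Z=0, X=2, Y=1) weight 1/12
  (Z=0, X=3, Y=0) weight 1/12
  (Z=1, X=1, Y=0) weight 1/18
  (Z=1, X=2, Y=1) weight 1/9
  (Z=1, X=3, Y=0) weight 1/18
Group by X:
  weight(X=1) = 5/36
  weight(X=2) = 7/36
  weight(X=3) = 5/36
Total weight = 5/36 + 7/36 + 5/36 = 17/36
P(X=1 | obs) = 5/36 / 17/36 = 5/17
P(X=2 | obs) = 7/36 / 17/36 = 7/17
P(X=3 | obs) = 5/36 / 17/36 = 5/17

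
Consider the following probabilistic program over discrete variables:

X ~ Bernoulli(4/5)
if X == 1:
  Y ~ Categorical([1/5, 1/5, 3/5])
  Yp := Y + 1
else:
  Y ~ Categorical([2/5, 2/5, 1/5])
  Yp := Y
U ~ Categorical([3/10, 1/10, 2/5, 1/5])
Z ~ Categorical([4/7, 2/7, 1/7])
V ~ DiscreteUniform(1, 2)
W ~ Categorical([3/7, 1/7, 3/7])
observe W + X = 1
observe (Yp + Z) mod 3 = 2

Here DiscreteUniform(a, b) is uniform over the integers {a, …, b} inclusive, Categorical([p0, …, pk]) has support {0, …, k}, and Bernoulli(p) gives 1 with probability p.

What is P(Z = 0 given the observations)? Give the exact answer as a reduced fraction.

P(Z = 0 | obs) = 26/59

Enumerate traces; 48 have nonzero weight after conditioning:
  (X=0, Y=0, U=0, Z=2, V=1, W=1) weight 3/12250
  (X=0, Y=0, U=0, Z=2, V=2, W=1) weight 3/12250
  (X=0, Y=0, U=1, Z=2, V=1, W=1) weight 1/12250
  (X=0, Y=0, U=1, Z=2, V=2, W=1) weight 1/12250
  (X=0, Y=0, U=2, Z=2, V=1, W=1) weight 2/6125
  (X=0, Y=0, U=2, Z=2, V=2, W=1) weight 2/6125
  (X=0, Y=0, U=3, Z=2, V=1, W=1) weight 1/6125
  (X=0, Y=0, U=3, Z=2, V=2, W=1) weight 1/6125
  (X=0, Y=1, U=0, Z=1, V=1, W=1) weight 3/6125
  (X=0, Y=2, U=0, Z=0, V=1, W=1) weight 3/6125
  … 38 more
Group by Z:
  weight(Z=0) = 52/1225
  weight(Z=1) = 4/175
  weight(Z=2) = 38/1225
Total weight = 52/1225 + 4/175 + 38/1225 = 118/1225
P(Z=0 | obs) = 52/1225 / 118/1225 = 26/59
P(Z=1 | obs) = 4/175 / 118/1225 = 14/59
P(Z=2 | obs) = 38/1225 / 118/1225 = 19/59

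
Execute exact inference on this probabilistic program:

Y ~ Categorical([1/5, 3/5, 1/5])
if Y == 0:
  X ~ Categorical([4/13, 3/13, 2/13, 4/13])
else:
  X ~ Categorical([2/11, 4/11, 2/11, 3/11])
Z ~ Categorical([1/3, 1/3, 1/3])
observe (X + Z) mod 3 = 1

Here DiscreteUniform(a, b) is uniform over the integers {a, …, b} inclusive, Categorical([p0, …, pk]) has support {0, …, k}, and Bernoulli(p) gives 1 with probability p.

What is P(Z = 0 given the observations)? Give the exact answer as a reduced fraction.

Enumerate traces; 12 have nonzero weight after conditioning:
  (Y=0, X=0, Z=1) weight 4/195
  (Y=0, X=1, Z=0) weight 1/65
  (Y=0, X=2, Z=2) weight 2/195
  (Y=0, X=3, Z=1) weight 4/195
  (Y=1, X=0, Z=1) weight 2/55
  (Y=1, X=1, Z=0) weight 4/55
  (Y=1, X=2, Z=2) weight 2/55
  (Y=1, X=3, Z=1) weight 3/55
  … 4 more
Group by Z:
  weight(Z=0) = 241/2145
  weight(Z=1) = 116/715
  weight(Z=2) = 42/715
Total weight = 241/2145 + 116/715 + 42/715 = 1/3
P(Z=0 | obs) = 241/2145 / 1/3 = 241/715
P(Z=1 | obs) = 116/715 / 1/3 = 348/715
P(Z=2 | obs) = 42/715 / 1/3 = 126/715

P(Z = 0 | obs) = 241/715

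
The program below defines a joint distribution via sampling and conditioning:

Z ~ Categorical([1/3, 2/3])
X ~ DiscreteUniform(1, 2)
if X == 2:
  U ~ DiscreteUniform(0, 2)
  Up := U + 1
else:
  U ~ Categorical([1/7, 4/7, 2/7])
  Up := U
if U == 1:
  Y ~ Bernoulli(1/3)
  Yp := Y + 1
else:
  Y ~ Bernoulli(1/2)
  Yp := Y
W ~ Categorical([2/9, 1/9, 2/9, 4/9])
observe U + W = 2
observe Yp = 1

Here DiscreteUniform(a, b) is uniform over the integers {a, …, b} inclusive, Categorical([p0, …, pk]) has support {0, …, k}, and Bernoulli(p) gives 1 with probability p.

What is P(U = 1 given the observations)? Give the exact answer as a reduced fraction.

Enumerate traces; 12 have nonzero weight after conditioning:
  (Z=0, X=1, U=0, Y=1, W=2) weight 1/378
  (Z=0, X=1, U=1, Y=0, W=1) weight 4/567
  (Z=0, X=1, U=2, Y=1, W=0) weight 1/189
  (Z=0, X=2, U=0, Y=1, W=2) weight 1/162
  (Z=0, X=2, U=1, Y=0, W=1) weight 1/243
  (Z=0, X=2, U=2, Y=1, W=0) weight 1/162
  (Z=1, X=1, U=0, Y=1, W=2) weight 1/189
  (Z=1, X=1, U=1, Y=0, W=1) weight 8/567
  … 4 more
Group by U:
  weight(U=0) = 5/189
  weight(U=1) = 19/567
  weight(U=2) = 13/378
Total weight = 5/189 + 19/567 + 13/378 = 107/1134
P(U=0 | obs) = 5/189 / 107/1134 = 30/107
P(U=1 | obs) = 19/567 / 107/1134 = 38/107
P(U=2 | obs) = 13/378 / 107/1134 = 39/107

P(U = 1 | obs) = 38/107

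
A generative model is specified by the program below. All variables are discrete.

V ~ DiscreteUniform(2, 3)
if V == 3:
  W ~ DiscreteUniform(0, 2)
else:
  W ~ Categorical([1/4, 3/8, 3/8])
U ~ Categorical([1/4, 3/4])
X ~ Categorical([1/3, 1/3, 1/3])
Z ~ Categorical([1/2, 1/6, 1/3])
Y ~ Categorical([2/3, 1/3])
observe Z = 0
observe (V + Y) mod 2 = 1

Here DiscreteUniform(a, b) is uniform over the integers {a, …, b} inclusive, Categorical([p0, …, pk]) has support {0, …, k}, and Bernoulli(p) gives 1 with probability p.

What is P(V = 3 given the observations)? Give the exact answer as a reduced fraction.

Enumerate traces; 36 have nonzero weight after conditioning:
  (V=2, W=0, U=0, X=0, Z=0, Y=1) weight 1/576
  (V=2, W=0, U=0, X=1, Z=0, Y=1) weight 1/576
  (V=2, W=0, U=0, X=2, Z=0, Y=1) weight 1/576
  (V=2, W=0, U=1, X=0, Z=0, Y=1) weight 1/192
  (V=2, W=0, U=1, X=1, Z=0, Y=1) weight 1/192
  (V=2, W=0, U=1, X=2, Z=0, Y=1) weight 1/192
  (V=2, W=1, U=0, X=0, Z=0, Y=1) weight 1/384
  (V=2, W=1, U=0, X=1, Z=0, Y=1) weight 1/384
  (V=3, W=0, U=0, X=0, Z=0, Y=0) weight 1/216
  … 27 more
Group by V:
  weight(V=2) = 1/12
  weight(V=3) = 1/6
Total weight = 1/12 + 1/6 = 1/4
P(V=2 | obs) = 1/12 / 1/4 = 1/3
P(V=3 | obs) = 1/6 / 1/4 = 2/3

P(V = 3 | obs) = 2/3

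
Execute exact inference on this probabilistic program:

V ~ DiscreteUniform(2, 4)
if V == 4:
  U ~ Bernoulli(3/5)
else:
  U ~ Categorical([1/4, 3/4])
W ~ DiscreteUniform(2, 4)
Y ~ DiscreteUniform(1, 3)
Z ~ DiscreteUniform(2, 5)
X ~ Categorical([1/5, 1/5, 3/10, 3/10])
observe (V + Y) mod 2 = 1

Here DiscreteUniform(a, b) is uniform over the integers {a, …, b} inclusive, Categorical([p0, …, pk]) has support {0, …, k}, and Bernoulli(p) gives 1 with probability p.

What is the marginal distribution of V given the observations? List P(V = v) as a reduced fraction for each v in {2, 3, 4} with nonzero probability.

Enumerate traces; 480 have nonzero weight after conditioning:
  (V=2, U=0, W=2, Y=1, Z=2, X=0) weight 1/2160
  (V=2, U=0, W=2, Y=1, Z=2, X=1) weight 1/2160
  (V=2, U=0, W=2, Y=1, Z=2, X=2) weight 1/1440
  (V=2, U=0, W=2, Y=1, Z=2, X=3) weight 1/1440
  (V=2, U=0, W=2, Y=1, Z=3, X=0) weight 1/2160
  (V=2, U=0, W=2, Y=1, Z=3, X=1) weight 1/2160
  (V=2, U=0, W=2, Y=1, Z=3, X=2) weight 1/1440
  (V=2, U=0, W=2, Y=1, Z=3, X=3) weight 1/1440
  (V=3, U=0, W=2, Y=2, Z=2, X=0) weight 1/2160
  (V=4, U=0, W=2, Y=1, Z=2, X=0) weight 1/1350
  … 470 more
Group by V:
  weight(V=2) = 2/9
  weight(V=3) = 1/9
  weight(V=4) = 2/9
Total weight = 2/9 + 1/9 + 2/9 = 5/9
P(V=2 | obs) = 2/9 / 5/9 = 2/5
P(V=3 | obs) = 1/9 / 5/9 = 1/5
P(V=4 | obs) = 2/9 / 5/9 = 2/5

P(V=2) = 2/5, P(V=3) = 1/5, P(V=4) = 2/5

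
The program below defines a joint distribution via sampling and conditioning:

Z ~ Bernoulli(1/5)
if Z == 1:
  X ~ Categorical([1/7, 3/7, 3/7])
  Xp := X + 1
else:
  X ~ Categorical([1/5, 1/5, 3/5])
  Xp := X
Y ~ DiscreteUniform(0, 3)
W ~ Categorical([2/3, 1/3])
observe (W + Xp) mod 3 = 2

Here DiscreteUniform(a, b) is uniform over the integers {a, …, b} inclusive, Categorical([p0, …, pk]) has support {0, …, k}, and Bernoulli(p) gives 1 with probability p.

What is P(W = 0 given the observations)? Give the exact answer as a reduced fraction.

Enumerate traces; 16 have nonzero weight after conditioning:
  (Z=0, X=1, Y=0, W=1) weight 1/75
  (Z=0, X=1, Y=1, W=1) weight 1/75
  (Z=0, X=1, Y=2, W=1) weight 1/75
  (Z=0, X=1, Y=3, W=1) weight 1/75
  (Z=0, X=2, Y=0, W=0) weight 2/25
  (Z=0, X=2, Y=1, W=0) weight 2/25
  (Z=0, X=2, Y=2, W=0) weight 2/25
  (Z=0, X=2, Y=3, W=0) weight 2/25
  … 8 more
Group by W:
  weight(W=0) = 66/175
  weight(W=1) = 11/175
Total weight = 66/175 + 11/175 = 11/25
P(W=0 | obs) = 66/175 / 11/25 = 6/7
P(W=1 | obs) = 11/175 / 11/25 = 1/7

P(W = 0 | obs) = 6/7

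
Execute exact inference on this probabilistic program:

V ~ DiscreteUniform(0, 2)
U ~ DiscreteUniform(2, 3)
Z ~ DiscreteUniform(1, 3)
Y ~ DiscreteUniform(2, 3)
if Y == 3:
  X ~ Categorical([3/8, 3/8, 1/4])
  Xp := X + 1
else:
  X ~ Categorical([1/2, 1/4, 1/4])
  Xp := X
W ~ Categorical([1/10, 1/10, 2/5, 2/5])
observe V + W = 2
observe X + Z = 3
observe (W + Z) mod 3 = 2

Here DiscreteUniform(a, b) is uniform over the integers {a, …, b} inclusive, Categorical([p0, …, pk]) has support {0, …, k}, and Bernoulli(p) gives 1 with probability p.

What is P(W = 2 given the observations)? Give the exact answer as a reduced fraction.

P(W = 2 | obs) = 28/37

Enumerate traces; 12 have nonzero weight after conditioning:
  (V=0, U=2, Z=3, Y=2, X=0, W=2) weight 1/180
  (V=0, U=2, Z=3, Y=3, X=0, W=2) weight 1/240
  (V=0, U=3, Z=3, Y=2, X=0, W=2) weight 1/180
  (V=0, U=3, Z=3, Y=3, X=0, W=2) weight 1/240
  (V=1, U=2, Z=1, Y=2, X=2, W=1) weight 1/1440
  (V=1, U=2, Z=1, Y=3, X=2, W=1) weight 1/1440
  (V=1, U=3, Z=1, Y=2, X=2, W=1) weight 1/1440
  (V=1, U=3, Z=1, Y=3, X=2, W=1) weight 1/1440
  (V=2, U=2, Z=2, Y=2, X=1, W=0) weight 1/1440
  … 3 more
Group by W:
  weight(W=0) = 1/288
  weight(W=1) = 1/360
  weight(W=2) = 7/360
Total weight = 1/288 + 1/360 + 7/360 = 37/1440
P(W=0 | obs) = 1/288 / 37/1440 = 5/37
P(W=1 | obs) = 1/360 / 37/1440 = 4/37
P(W=2 | obs) = 7/360 / 37/1440 = 28/37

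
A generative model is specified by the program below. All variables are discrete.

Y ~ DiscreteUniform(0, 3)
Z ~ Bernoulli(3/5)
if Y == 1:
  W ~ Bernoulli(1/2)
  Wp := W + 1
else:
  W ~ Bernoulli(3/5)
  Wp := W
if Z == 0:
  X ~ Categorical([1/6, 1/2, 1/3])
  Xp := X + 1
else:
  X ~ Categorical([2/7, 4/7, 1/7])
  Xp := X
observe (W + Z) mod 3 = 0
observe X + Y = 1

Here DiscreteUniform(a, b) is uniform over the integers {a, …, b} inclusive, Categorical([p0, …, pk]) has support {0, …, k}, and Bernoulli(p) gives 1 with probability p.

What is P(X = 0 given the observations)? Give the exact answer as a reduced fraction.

Enumerate traces; 2 have nonzero weight after conditioning:
  (Y=0, Z=0, W=0, X=1) weight 1/50
  (Y=1, Z=0, W=0, X=0) weight 1/120
Group by X:
  weight(X=0) = 1/120
  weight(X=1) = 1/50
Total weight = 1/120 + 1/50 = 17/600
P(X=0 | obs) = 1/120 / 17/600 = 5/17
P(X=1 | obs) = 1/50 / 17/600 = 12/17

P(X = 0 | obs) = 5/17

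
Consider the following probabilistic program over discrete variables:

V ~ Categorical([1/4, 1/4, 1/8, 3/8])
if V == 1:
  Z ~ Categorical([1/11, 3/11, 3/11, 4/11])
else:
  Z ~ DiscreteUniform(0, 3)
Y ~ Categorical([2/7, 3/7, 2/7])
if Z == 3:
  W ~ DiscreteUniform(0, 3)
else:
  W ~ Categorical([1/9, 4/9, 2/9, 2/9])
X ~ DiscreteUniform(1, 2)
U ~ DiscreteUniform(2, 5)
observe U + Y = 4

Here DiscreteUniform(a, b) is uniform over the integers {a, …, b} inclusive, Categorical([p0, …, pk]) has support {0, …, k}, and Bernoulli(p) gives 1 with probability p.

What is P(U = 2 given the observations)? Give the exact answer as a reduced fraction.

P(U = 2 | obs) = 2/7

Enumerate traces; 384 have nonzero weight after conditioning:
  (V=0, Z=0, Y=0, W=0, X=1, U=4) weight 1/4032
  (V=0, Z=0, Y=0, W=0, X=2, U=4) weight 1/4032
  (V=0, Z=0, Y=0, W=1, X=1, U=4) weight 1/1008
  (V=0, Z=0, Y=0, W=1, X=2, U=4) weight 1/1008
  (V=0, Z=0, Y=0, W=2, X=1, U=4) weight 1/2016
  (V=0, Z=0, Y=0, W=2, X=2, U=4) weight 1/2016
  (V=0, Z=0, Y=0, W=3, X=1, U=4) weight 1/2016
  (V=0, Z=0, Y=0, W=3, X=2, U=4) weight 1/2016
  (V=0, Z=0, Y=1, W=0, X=1, U=3) weight 1/2688
  (V=0, Z=0, Y=2, W=0, X=1, U=2) weight 1/4032
  … 374 more
Group by U:
  weight(U=2) = 1/14
  weight(U=3) = 3/28
  weight(U=4) = 1/14
Total weight = 1/14 + 3/28 + 1/14 = 1/4
P(U=2 | obs) = 1/14 / 1/4 = 2/7
P(U=3 | obs) = 3/28 / 1/4 = 3/7
P(U=4 | obs) = 1/14 / 1/4 = 2/7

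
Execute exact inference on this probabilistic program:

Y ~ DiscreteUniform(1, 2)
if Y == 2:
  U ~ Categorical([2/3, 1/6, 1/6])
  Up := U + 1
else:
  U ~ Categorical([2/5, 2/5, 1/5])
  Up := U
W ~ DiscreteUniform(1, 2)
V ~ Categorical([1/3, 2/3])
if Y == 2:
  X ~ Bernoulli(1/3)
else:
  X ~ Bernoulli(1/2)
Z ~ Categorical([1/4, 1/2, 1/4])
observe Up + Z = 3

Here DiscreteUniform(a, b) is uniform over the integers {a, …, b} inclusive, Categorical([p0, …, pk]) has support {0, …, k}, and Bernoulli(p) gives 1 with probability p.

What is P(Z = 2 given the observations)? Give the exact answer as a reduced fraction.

P(Z = 2 | obs) = 32/59

Enumerate traces; 40 have nonzero weight after conditioning:
  (Y=1, U=1, W=1, V=0, X=0, Z=2) weight 1/240
  (Y=1, U=1, W=1, V=0, X=1, Z=2) weight 1/240
  (Y=1, U=1, W=1, V=1, X=0, Z=2) weight 1/120
  (Y=1, U=1, W=1, V=1, X=1, Z=2) weight 1/120
  (Y=1, U=1, W=2, V=0, X=0, Z=2) weight 1/240
  (Y=1, U=1, W=2, V=0, X=1, Z=2) weight 1/240
  (Y=1, U=1, W=2, V=1, X=0, Z=2) weight 1/120
  (Y=1, U=1, W=2, V=1, X=1, Z=2) weight 1/120
  (Y=1, U=2, W=1, V=0, X=0, Z=1) weight 1/240
  (Y=2, U=2, W=1, V=0, X=0, Z=0) weight 1/432
  … 30 more
Group by Z:
  weight(Z=0) = 1/48
  weight(Z=1) = 11/120
  weight(Z=2) = 2/15
Total weight = 1/48 + 11/120 + 2/15 = 59/240
P(Z=0 | obs) = 1/48 / 59/240 = 5/59
P(Z=1 | obs) = 11/120 / 59/240 = 22/59
P(Z=2 | obs) = 2/15 / 59/240 = 32/59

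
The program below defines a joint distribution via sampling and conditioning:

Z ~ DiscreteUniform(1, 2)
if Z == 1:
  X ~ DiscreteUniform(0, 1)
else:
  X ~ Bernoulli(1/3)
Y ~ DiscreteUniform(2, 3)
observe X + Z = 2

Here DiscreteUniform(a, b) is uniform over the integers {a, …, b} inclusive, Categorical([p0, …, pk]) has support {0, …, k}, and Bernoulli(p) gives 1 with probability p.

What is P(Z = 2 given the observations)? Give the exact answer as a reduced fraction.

Enumerate traces; 4 have nonzero weight after conditioning:
  (Z=1, X=1, Y=2) weight 1/8
  (Z=1, X=1, Y=3) weight 1/8
  (Z=2, X=0, Y=2) weight 1/6
  (Z=2, X=0, Y=3) weight 1/6
Group by Z:
  weight(Z=1) = 1/4
  weight(Z=2) = 1/3
Total weight = 1/4 + 1/3 = 7/12
P(Z=1 | obs) = 1/4 / 7/12 = 3/7
P(Z=2 | obs) = 1/3 / 7/12 = 4/7

P(Z = 2 | obs) = 4/7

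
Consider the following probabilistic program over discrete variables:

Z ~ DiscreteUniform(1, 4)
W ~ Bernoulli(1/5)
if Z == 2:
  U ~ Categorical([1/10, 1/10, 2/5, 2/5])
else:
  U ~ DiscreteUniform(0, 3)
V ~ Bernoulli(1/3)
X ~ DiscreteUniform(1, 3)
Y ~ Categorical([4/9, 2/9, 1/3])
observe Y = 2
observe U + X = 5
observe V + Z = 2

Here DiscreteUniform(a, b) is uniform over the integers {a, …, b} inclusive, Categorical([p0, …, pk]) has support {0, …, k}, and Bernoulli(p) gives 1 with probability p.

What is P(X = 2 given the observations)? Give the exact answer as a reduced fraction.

Enumerate traces; 8 have nonzero weight after conditioning:
  (Z=1, W=0, U=2, V=1, X=3, Y=2) weight 1/540
  (Z=1, W=0, U=3, V=1, X=2, Y=2) weight 1/540
  (Z=1, W=1, U=2, V=1, X=3, Y=2) weight 1/2160
  (Z=1, W=1, U=3, V=1, X=2, Y=2) weight 1/2160
  (Z=2, W=0, U=2, V=0, X=3, Y=2) weight 4/675
  (Z=2, W=0, U=3, V=0, X=2, Y=2) weight 4/675
  (Z=2, W=1, U=2, V=0, X=3, Y=2) weight 1/675
  (Z=2, W=1, U=3, V=0, X=2, Y=2) weight 1/675
Group by X:
  weight(X=2) = 7/720
  weight(X=3) = 7/720
Total weight = 7/720 + 7/720 = 7/360
P(X=2 | obs) = 7/720 / 7/360 = 1/2
P(X=3 | obs) = 7/720 / 7/360 = 1/2

P(X = 2 | obs) = 1/2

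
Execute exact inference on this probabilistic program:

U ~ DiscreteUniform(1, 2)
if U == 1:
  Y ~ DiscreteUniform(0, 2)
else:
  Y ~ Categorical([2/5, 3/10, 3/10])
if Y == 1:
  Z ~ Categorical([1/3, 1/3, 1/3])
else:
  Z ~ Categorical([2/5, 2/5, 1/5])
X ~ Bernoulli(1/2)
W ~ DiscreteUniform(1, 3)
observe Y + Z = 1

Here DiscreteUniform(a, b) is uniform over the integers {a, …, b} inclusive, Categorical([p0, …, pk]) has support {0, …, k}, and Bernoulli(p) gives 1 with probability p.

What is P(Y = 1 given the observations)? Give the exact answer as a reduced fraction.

Enumerate traces; 24 have nonzero weight after conditioning:
  (U=1, Y=0, Z=1, X=0, W=1) weight 1/90
  (U=1, Y=0, Z=1, X=0, W=2) weight 1/90
  (U=1, Y=0, Z=1, X=0, W=3) weight 1/90
  (U=1, Y=0, Z=1, X=1, W=1) weight 1/90
  (U=1, Y=0, Z=1, X=1, W=2) weight 1/90
  (U=1, Y=0, Z=1, X=1, W=3) weight 1/90
  (U=1, Y=1, Z=0, X=0, W=1) weight 1/108
  (U=1, Y=1, Z=0, X=0, W=2) weight 1/108
  … 16 more
Group by Y:
  weight(Y=0) = 11/75
  weight(Y=1) = 19/180
Total weight = 11/75 + 19/180 = 227/900
P(Y=0 | obs) = 11/75 / 227/900 = 132/227
P(Y=1 | obs) = 19/180 / 227/900 = 95/227

P(Y = 1 | obs) = 95/227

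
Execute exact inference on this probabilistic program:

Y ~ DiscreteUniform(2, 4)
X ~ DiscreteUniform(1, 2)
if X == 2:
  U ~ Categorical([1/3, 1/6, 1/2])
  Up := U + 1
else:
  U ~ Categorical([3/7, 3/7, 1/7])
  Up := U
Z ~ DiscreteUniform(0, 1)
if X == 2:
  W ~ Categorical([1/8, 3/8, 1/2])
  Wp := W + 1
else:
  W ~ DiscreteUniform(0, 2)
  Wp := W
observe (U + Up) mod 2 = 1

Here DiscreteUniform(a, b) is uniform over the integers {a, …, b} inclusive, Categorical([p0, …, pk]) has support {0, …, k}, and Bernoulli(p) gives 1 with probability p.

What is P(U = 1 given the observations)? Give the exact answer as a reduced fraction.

Enumerate traces; 54 have nonzero weight after conditioning:
  (Y=2, X=2, U=0, Z=0, W=0) weight 1/288
  (Y=2, X=2, U=0, Z=0, W=1) weight 1/96
  (Y=2, X=2, U=0, Z=0, W=2) weight 1/72
  (Y=2, X=2, U=0, Z=1, W=0) weight 1/288
  (Y=2, X=2, U=0, Z=1, W=1) weight 1/96
  (Y=2, X=2, U=0, Z=1, W=2) weight 1/72
  (Y=2, X=2, U=1, Z=0, W=0) weight 1/576
  (Y=2, X=2, U=1, Z=0, W=1) weight 1/192
  (Y=2, X=2, U=2, Z=0, W=0) weight 1/192
  … 45 more
Group by U:
  weight(U=0) = 1/6
  weight(U=1) = 1/12
  weight(U=2) = 1/4
Total weight = 1/6 + 1/12 + 1/4 = 1/2
P(U=0 | obs) = 1/6 / 1/2 = 1/3
P(U=1 | obs) = 1/12 / 1/2 = 1/6
P(U=2 | obs) = 1/4 / 1/2 = 1/2

P(U = 1 | obs) = 1/6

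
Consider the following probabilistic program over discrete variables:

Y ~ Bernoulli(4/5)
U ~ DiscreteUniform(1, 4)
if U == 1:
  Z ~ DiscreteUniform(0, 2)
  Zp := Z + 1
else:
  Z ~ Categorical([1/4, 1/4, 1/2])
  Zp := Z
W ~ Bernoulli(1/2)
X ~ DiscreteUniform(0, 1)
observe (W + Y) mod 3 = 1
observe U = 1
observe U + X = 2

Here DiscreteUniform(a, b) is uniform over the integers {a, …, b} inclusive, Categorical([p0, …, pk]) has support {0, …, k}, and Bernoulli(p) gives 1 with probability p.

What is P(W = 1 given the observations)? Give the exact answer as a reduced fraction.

Enumerate traces; 6 have nonzero weight after conditioning:
  (Y=0, U=1, Z=0, W=1, X=1) weight 1/240
  (Y=0, U=1, Z=1, W=1, X=1) weight 1/240
  (Y=0, U=1, Z=2, W=1, X=1) weight 1/240
  (Y=1, U=1, Z=0, W=0, X=1) weight 1/60
  (Y=1, U=1, Z=1, W=0, X=1) weight 1/60
  (Y=1, U=1, Z=2, W=0, X=1) weight 1/60
Group by W:
  weight(W=0) = 1/20
  weight(W=1) = 1/80
Total weight = 1/20 + 1/80 = 1/16
P(W=0 | obs) = 1/20 / 1/16 = 4/5
P(W=1 | obs) = 1/80 / 1/16 = 1/5

P(W = 1 | obs) = 1/5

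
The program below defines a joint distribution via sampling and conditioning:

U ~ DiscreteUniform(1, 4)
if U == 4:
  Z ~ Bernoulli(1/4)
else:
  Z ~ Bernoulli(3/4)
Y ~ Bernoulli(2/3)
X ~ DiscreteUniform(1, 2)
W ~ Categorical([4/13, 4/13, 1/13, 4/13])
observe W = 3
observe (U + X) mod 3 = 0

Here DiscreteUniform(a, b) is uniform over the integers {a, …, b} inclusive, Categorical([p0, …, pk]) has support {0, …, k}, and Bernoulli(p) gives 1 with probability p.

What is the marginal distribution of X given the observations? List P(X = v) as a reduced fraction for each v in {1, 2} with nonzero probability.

P(X=1) = 1/3, P(X=2) = 2/3

Enumerate traces; 12 have nonzero weight after conditioning:
  (U=1, Z=0, Y=0, X=2, W=3) weight 1/312
  (U=1, Z=0, Y=1, X=2, W=3) weight 1/156
  (U=1, Z=1, Y=0, X=2, W=3) weight 1/104
  (U=1, Z=1, Y=1, X=2, W=3) weight 1/52
  (U=2, Z=0, Y=0, X=1, W=3) weight 1/312
  (U=2, Z=0, Y=1, X=1, W=3) weight 1/156
  (U=2, Z=1, Y=0, X=1, W=3) weight 1/104
  (U=2, Z=1, Y=1, X=1, W=3) weight 1/52
  … 4 more
Group by X:
  weight(X=1) = 1/26
  weight(X=2) = 1/13
Total weight = 1/26 + 1/13 = 3/26
P(X=1 | obs) = 1/26 / 3/26 = 1/3
P(X=2 | obs) = 1/13 / 3/26 = 2/3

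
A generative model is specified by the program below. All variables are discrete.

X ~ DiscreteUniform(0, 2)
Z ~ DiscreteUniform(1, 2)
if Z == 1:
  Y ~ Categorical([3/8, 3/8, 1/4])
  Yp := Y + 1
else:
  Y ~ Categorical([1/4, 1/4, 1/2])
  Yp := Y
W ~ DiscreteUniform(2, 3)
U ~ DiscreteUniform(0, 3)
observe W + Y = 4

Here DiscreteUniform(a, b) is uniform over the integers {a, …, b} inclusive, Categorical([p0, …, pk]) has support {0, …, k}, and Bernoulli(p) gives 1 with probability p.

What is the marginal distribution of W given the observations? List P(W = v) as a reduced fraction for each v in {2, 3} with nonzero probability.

Enumerate traces; 48 have nonzero weight after conditioning:
  (X=0, Z=1, Y=1, W=3, U=0) weight 1/128
  (X=0, Z=1, Y=1, W=3, U=1) weight 1/128
  (X=0, Z=1, Y=1, W=3, U=2) weight 1/128
  (X=0, Z=1, Y=1, W=3, U=3) weight 1/128
  (X=0, Z=1, Y=2, W=2, U=0) weight 1/192
  (X=0, Z=1, Y=2, W=2, U=1) weight 1/192
  (X=0, Z=1, Y=2, W=2, U=2) weight 1/192
  (X=0, Z=1, Y=2, W=2, U=3) weight 1/192
  … 40 more
Group by W:
  weight(W=2) = 3/16
  weight(W=3) = 5/32
Total weight = 3/16 + 5/32 = 11/32
P(W=2 | obs) = 3/16 / 11/32 = 6/11
P(W=3 | obs) = 5/32 / 11/32 = 5/11

P(W=2) = 6/11, P(W=3) = 5/11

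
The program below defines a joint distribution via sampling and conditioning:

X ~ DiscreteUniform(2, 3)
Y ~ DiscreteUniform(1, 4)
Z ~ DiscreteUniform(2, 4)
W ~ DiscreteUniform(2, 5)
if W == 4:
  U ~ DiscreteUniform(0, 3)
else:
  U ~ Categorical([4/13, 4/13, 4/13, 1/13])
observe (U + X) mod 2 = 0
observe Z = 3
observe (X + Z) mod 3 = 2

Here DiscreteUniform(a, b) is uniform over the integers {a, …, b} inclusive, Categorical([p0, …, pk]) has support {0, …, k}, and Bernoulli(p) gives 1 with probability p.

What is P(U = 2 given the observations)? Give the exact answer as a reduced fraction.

P(U = 2 | obs) = 1/2

Enumerate traces; 32 have nonzero weight after conditioning:
  (X=2, Y=1, Z=3, W=2, U=0) weight 1/312
  (X=2, Y=1, Z=3, W=2, U=2) weight 1/312
  (X=2, Y=1, Z=3, W=3, U=0) weight 1/312
  (X=2, Y=1, Z=3, W=3, U=2) weight 1/312
  (X=2, Y=1, Z=3, W=4, U=0) weight 1/384
  (X=2, Y=1, Z=3, W=4, U=2) weight 1/384
  (X=2, Y=1, Z=3, W=5, U=0) weight 1/312
  (X=2, Y=1, Z=3, W=5, U=2) weight 1/312
  … 24 more
Group by U:
  weight(U=0) = 61/1248
  weight(U=2) = 61/1248
Total weight = 61/1248 + 61/1248 = 61/624
P(U=0 | obs) = 61/1248 / 61/624 = 1/2
P(U=2 | obs) = 61/1248 / 61/624 = 1/2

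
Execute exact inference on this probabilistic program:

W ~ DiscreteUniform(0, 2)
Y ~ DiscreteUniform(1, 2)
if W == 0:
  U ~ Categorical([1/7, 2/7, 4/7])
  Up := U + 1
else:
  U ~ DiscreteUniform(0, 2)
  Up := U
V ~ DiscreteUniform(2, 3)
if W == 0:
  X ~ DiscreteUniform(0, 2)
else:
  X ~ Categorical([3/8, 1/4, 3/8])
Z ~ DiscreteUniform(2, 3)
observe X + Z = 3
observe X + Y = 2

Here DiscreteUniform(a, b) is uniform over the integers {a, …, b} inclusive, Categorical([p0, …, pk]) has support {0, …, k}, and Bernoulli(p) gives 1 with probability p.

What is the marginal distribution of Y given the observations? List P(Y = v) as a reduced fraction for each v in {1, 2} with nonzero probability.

Enumerate traces; 36 have nonzero weight after conditioning:
  (W=0, Y=1, U=0, V=2, X=1, Z=2) weight 1/504
  (W=0, Y=1, U=0, V=3, X=1, Z=2) weight 1/504
  (W=0, Y=1, U=1, V=2, X=1, Z=2) weight 1/252
  (W=0, Y=1, U=1, V=3, X=1, Z=2) weight 1/252
  (W=0, Y=1, U=2, V=2, X=1, Z=2) weight 1/126
  (W=0, Y=1, U=2, V=3, X=1, Z=2) weight 1/126
  (W=0, Y=2, U=0, V=2, X=0, Z=3) weight 1/504
  (W=0, Y=2, U=0, V=3, X=0, Z=3) weight 1/504
  … 28 more
Group by Y:
  weight(Y=1) = 5/72
  weight(Y=2) = 13/144
Total weight = 5/72 + 13/144 = 23/144
P(Y=1 | obs) = 5/72 / 23/144 = 10/23
P(Y=2 | obs) = 13/144 / 23/144 = 13/23

P(Y=1) = 10/23, P(Y=2) = 13/23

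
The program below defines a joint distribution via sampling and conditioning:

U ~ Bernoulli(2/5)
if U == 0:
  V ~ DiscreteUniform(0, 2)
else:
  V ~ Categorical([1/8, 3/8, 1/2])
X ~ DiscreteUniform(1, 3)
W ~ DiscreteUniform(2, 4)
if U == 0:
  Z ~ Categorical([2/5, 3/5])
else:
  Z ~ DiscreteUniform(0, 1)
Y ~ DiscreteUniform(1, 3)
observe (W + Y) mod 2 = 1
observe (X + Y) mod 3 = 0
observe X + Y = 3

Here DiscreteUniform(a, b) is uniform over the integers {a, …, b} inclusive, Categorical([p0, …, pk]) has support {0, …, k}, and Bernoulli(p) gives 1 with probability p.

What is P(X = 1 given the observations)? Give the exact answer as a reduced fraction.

P(X = 1 | obs) = 1/3

Enumerate traces; 36 have nonzero weight after conditioning:
  (U=0, V=0, X=1, W=3, Z=0, Y=2) weight 2/675
  (U=0, V=0, X=1, W=3, Z=1, Y=2) weight 1/225
  (U=0, V=0, X=2, W=2, Z=0, Y=1) weight 2/675
  (U=0, V=0, X=2, W=2, Z=1, Y=1) weight 1/225
  (U=0, V=0, X=2, W=4, Z=0, Y=1) weight 2/675
  (U=0, V=0, X=2, W=4, Z=1, Y=1) weight 1/225
  (U=0, V=1, X=1, W=3, Z=0, Y=2) weight 2/675
  (U=0, V=1, X=1, W=3, Z=1, Y=2) weight 1/225
  … 28 more
Group by X:
  weight(X=1) = 1/27
  weight(X=2) = 2/27
Total weight = 1/27 + 2/27 = 1/9
P(X=1 | obs) = 1/27 / 1/9 = 1/3
P(X=2 | obs) = 2/27 / 1/9 = 2/3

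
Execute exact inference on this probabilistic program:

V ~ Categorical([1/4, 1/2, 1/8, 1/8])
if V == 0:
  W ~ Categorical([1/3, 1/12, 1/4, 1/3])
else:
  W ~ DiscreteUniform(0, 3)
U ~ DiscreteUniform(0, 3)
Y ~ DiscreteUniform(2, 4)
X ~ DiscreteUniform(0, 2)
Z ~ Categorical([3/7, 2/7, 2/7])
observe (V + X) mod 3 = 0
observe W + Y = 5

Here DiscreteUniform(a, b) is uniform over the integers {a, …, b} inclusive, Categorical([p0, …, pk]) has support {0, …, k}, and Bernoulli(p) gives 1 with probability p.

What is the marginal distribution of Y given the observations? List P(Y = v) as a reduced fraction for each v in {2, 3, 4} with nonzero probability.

P(Y=2) = 13/35, P(Y=3) = 12/35, P(Y=4) = 2/7

Enumerate traces; 144 have nonzero weight after conditioning:
  (V=0, W=1, U=0, Y=4, X=0, Z=0) weight 1/4032
  (V=0, W=1, U=0, Y=4, X=0, Z=1) weight 1/6048
  (V=0, W=1, U=0, Y=4, X=0, Z=2) weight 1/6048
  (V=0, W=1, U=1, Y=4, X=0, Z=0) weight 1/4032
  (V=0, W=1, U=1, Y=4, X=0, Z=1) weight 1/6048
  (V=0, W=1, U=1, Y=4, X=0, Z=2) weight 1/6048
  (V=0, W=1, U=2, Y=4, X=0, Z=0) weight 1/4032
  (V=0, W=1, U=2, Y=4, X=0, Z=1) weight 1/6048
  (V=0, W=2, U=0, Y=3, X=0, Z=0) weight 1/1344
  (V=0, W=3, U=0, Y=2, X=0, Z=0) weight 1/1008
  … 134 more
Group by Y:
  weight(Y=2) = 13/432
  weight(Y=3) = 1/36
  weight(Y=4) = 5/216
Total weight = 13/432 + 1/36 + 5/216 = 35/432
P(Y=2 | obs) = 13/432 / 35/432 = 13/35
P(Y=3 | obs) = 1/36 / 35/432 = 12/35
P(Y=4 | obs) = 5/216 / 35/432 = 2/7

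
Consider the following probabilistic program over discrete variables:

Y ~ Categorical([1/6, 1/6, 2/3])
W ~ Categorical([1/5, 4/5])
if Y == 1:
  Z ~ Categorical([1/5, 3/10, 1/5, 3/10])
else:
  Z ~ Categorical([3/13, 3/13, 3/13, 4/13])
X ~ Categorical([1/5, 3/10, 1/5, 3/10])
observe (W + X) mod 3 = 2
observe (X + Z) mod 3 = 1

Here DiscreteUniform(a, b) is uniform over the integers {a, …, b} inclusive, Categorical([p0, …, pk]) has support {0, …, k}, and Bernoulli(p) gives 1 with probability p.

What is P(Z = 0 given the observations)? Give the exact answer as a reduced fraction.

P(Z = 0 | obs) = 528/1333

Enumerate traces; 9 have nonzero weight after conditioning:
  (Y=0, W=0, Z=2, X=2) weight 1/650
  (Y=0, W=1, Z=0, X=1) weight 3/325
  (Y=0, W=1, Z=3, X=1) weight 4/325
  (Y=1, W=0, Z=2, X=2) weight 1/750
  (Y=1, W=1, Z=0, X=1) weight 1/125
  (Y=1, W=1, Z=3, X=1) weight 3/250
  (Y=2, W=0, Z=2, X=2) weight 2/325
  (Y=2, W=1, Z=0, X=1) weight 12/325
  … 1 more
Group by Z:
  weight(Z=0) = 88/1625
  weight(Z=2) = 44/4875
  weight(Z=3) = 239/3250
Total weight = 88/1625 + 44/4875 + 239/3250 = 1333/9750
P(Z=0 | obs) = 88/1625 / 1333/9750 = 528/1333
P(Z=2 | obs) = 44/4875 / 1333/9750 = 88/1333
P(Z=3 | obs) = 239/3250 / 1333/9750 = 717/1333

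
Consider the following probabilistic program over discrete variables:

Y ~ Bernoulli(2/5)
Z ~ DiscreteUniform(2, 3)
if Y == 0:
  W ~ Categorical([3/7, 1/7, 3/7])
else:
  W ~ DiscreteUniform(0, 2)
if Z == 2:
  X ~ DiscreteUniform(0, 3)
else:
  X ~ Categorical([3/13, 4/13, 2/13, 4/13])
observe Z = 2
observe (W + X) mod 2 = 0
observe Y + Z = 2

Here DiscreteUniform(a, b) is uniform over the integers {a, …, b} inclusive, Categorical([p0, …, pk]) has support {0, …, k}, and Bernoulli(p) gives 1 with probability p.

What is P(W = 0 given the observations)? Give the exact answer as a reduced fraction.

Enumerate traces; 6 have nonzero weight after conditioning:
  (Y=0, Z=2, W=0, X=0) weight 9/280
  (Y=0, Z=2, W=0, X=2) weight 9/280
  (Y=0, Z=2, W=1, X=1) weight 3/280
  (Y=0, Z=2, W=1, X=3) weight 3/280
  (Y=0, Z=2, W=2, X=0) weight 9/280
  (Y=0, Z=2, W=2, X=2) weight 9/280
Group by W:
  weight(W=0) = 9/140
  weight(W=1) = 3/140
  weight(W=2) = 9/140
Total weight = 9/140 + 3/140 + 9/140 = 3/20
P(W=0 | obs) = 9/140 / 3/20 = 3/7
P(W=1 | obs) = 3/140 / 3/20 = 1/7
P(W=2 | obs) = 9/140 / 3/20 = 3/7

P(W = 0 | obs) = 3/7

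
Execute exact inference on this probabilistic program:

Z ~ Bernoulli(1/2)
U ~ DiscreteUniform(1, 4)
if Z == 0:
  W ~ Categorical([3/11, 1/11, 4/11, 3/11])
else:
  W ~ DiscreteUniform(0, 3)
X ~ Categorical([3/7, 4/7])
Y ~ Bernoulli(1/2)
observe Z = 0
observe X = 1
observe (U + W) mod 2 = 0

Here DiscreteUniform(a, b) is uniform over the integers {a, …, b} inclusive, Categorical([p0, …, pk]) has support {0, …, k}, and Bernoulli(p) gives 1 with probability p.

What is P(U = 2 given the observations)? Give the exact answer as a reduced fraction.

P(U = 2 | obs) = 7/22

Enumerate traces; 16 have nonzero weight after conditioning:
  (Z=0, U=1, W=1, X=1, Y=0) weight 1/308
  (Z=0, U=1, W=1, X=1, Y=1) weight 1/308
  (Z=0, U=1, W=3, X=1, Y=0) weight 3/308
  (Z=0, U=1, W=3, X=1, Y=1) weight 3/308
  (Z=0, U=2, W=0, X=1, Y=0) weight 3/308
  (Z=0, U=2, W=0, X=1, Y=1) weight 3/308
  (Z=0, U=2, W=2, X=1, Y=0) weight 1/77
  (Z=0, U=2, W=2, X=1, Y=1) weight 1/77
  (Z=0, U=3, W=1, X=1, Y=0) weight 1/308
  (Z=0, U=4, W=0, X=1, Y=0) weight 3/308
  … 6 more
Group by U:
  weight(U=1) = 2/77
  weight(U=2) = 1/22
  weight(U=3) = 2/77
  weight(U=4) = 1/22
Total weight = 2/77 + 1/22 + 2/77 + 1/22 = 1/7
P(U=1 | obs) = 2/77 / 1/7 = 2/11
P(U=2 | obs) = 1/22 / 1/7 = 7/22
P(U=3 | obs) = 2/77 / 1/7 = 2/11
P(U=4 | obs) = 1/22 / 1/7 = 7/22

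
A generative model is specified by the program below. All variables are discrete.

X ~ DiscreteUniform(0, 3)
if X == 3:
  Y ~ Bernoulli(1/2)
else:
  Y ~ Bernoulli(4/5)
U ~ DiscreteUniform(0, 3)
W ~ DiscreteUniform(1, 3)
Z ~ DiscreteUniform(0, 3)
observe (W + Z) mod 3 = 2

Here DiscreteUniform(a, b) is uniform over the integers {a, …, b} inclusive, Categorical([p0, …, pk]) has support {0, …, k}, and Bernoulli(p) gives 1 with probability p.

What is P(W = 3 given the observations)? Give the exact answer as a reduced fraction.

Enumerate traces; 128 have nonzero weight after conditioning:
  (X=0, Y=0, U=0, W=1, Z=1) weight 1/960
  (X=0, Y=0, U=0, W=2, Z=0) weight 1/960
  (X=0, Y=0, U=0, W=2, Z=3) weight 1/960
  (X=0, Y=0, U=0, W=3, Z=2) weight 1/960
  (X=0, Y=0, U=1, W=1, Z=1) weight 1/960
  (X=0, Y=0, U=1, W=2, Z=0) weight 1/960
  (X=0, Y=0, U=1, W=2, Z=3) weight 1/960
  (X=0, Y=0, U=1, W=3, Z=2) weight 1/960
  … 120 more
Group by W:
  weight(W=1) = 1/12
  weight(W=2) = 1/6
  weight(W=3) = 1/12
Total weight = 1/12 + 1/6 + 1/12 = 1/3
P(W=1 | obs) = 1/12 / 1/3 = 1/4
P(W=2 | obs) = 1/6 / 1/3 = 1/2
P(W=3 | obs) = 1/12 / 1/3 = 1/4

P(W = 3 | obs) = 1/4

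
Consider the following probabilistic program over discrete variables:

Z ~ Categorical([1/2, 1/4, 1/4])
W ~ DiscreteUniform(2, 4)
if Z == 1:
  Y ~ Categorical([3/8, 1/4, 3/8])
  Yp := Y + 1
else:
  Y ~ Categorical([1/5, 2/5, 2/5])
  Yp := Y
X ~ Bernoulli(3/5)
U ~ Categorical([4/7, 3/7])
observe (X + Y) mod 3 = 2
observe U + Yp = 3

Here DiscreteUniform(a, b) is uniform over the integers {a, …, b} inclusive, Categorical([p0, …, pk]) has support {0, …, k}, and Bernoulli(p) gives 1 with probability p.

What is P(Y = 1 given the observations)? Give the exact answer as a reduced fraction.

P(Y = 1 | obs) = 15/83

Enumerate traces; 12 have nonzero weight after conditioning:
  (Z=0, W=2, Y=2, X=0, U=1) weight 2/175
  (Z=0, W=3, Y=2, X=0, U=1) weight 2/175
  (Z=0, W=4, Y=2, X=0, U=1) weight 2/175
  (Z=1, W=2, Y=1, X=1, U=1) weight 3/560
  (Z=1, W=2, Y=2, X=0, U=0) weight 1/140
  (Z=1, W=3, Y=1, X=1, U=1) weight 3/560
  (Z=1, W=3, Y=2, X=0, U=0) weight 1/140
  (Z=1, W=4, Y=1, X=1, U=1) weight 3/560
  … 4 more
Group by Y:
  weight(Y=1) = 9/560
  weight(Y=2) = 51/700
Total weight = 9/560 + 51/700 = 249/2800
P(Y=1 | obs) = 9/560 / 249/2800 = 15/83
P(Y=2 | obs) = 51/700 / 249/2800 = 68/83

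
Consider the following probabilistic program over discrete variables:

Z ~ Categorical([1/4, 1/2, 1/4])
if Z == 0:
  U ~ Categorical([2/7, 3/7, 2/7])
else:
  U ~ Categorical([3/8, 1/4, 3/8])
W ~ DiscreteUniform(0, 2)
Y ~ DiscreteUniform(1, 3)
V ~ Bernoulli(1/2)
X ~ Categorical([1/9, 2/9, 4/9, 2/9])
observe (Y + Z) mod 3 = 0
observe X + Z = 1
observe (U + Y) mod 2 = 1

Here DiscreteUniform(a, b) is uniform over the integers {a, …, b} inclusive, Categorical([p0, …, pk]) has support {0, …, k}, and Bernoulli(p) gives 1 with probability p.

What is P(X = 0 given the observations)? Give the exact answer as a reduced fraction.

P(X = 0 | obs) = 7/23

Enumerate traces; 18 have nonzero weight after conditioning:
  (Z=0, U=0, W=0, Y=3, V=0, X=1) weight 1/1134
  (Z=0, U=0, W=0, Y=3, V=1, X=1) weight 1/1134
  (Z=0, U=0, W=1, Y=3, V=0, X=1) weight 1/1134
  (Z=0, U=0, W=1, Y=3, V=1, X=1) weight 1/1134
  (Z=0, U=0, W=2, Y=3, V=0, X=1) weight 1/1134
  (Z=0, U=0, W=2, Y=3, V=1, X=1) weight 1/1134
  (Z=0, U=2, W=0, Y=3, V=0, X=1) weight 1/1134
  (Z=0, U=2, W=0, Y=3, V=1, X=1) weight 1/1134
  (Z=1, U=1, W=0, Y=2, V=0, X=0) weight 1/1296
  … 9 more
Group by X:
  weight(X=0) = 1/216
  weight(X=1) = 2/189
Total weight = 1/216 + 2/189 = 23/1512
P(X=0 | obs) = 1/216 / 23/1512 = 7/23
P(X=1 | obs) = 2/189 / 23/1512 = 16/23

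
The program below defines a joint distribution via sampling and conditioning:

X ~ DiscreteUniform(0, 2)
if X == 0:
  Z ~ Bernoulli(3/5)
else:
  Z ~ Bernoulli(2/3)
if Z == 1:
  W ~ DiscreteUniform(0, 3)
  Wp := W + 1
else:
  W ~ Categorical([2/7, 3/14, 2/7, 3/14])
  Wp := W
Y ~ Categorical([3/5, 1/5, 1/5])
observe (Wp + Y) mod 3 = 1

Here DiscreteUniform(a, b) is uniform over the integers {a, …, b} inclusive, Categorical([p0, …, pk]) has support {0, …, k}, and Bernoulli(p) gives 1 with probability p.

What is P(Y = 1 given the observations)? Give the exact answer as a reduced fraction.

P(Y = 1 | obs) = 427/2264

Enumerate traces; 24 have nonzero weight after conditioning:
  (X=0, Z=0, W=0, Y=1) weight 4/525
  (X=0, Z=0, W=1, Y=0) weight 3/175
  (X=0, Z=0, W=2, Y=2) weight 4/525
  (X=0, Z=0, W=3, Y=1) weight 1/175
  (X=0, Z=1, W=0, Y=0) weight 3/100
  (X=0, Z=1, W=1, Y=2) weight 1/100
  (X=0, Z=1, W=2, Y=1) weight 1/100
  (X=0, Z=1, W=3, Y=0) weight 3/100
  … 16 more
Group by Y:
  weight(Y=0) = 251/1050
  weight(Y=1) = 61/900
  weight(Y=2) = 331/6300
Total weight = 251/1050 + 61/900 + 331/6300 = 566/1575
P(Y=0 | obs) = 251/1050 / 566/1575 = 753/1132
P(Y=1 | obs) = 61/900 / 566/1575 = 427/2264
P(Y=2 | obs) = 331/6300 / 566/1575 = 331/2264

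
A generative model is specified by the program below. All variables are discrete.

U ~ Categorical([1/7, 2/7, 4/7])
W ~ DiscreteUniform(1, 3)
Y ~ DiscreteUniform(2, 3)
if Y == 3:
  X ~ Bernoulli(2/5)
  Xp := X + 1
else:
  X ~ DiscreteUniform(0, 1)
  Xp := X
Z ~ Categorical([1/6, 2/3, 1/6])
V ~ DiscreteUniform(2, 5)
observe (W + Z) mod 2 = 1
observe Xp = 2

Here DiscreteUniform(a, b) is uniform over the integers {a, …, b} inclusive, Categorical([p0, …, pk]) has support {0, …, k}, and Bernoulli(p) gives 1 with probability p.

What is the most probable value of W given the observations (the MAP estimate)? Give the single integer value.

argmax_v P(W = v | obs) = 2

Enumerate traces; 60 have nonzero weight after conditioning:
  (U=0, W=1, Y=3, X=1, Z=0, V=2) weight 1/2520
  (U=0, W=1, Y=3, X=1, Z=0, V=3) weight 1/2520
  (U=0, W=1, Y=3, X=1, Z=0, V=4) weight 1/2520
  (U=0, W=1, Y=3, X=1, Z=0, V=5) weight 1/2520
  (U=0, W=1, Y=3, X=1, Z=2, V=2) weight 1/2520
  (U=0, W=1, Y=3, X=1, Z=2, V=3) weight 1/2520
  (U=0, W=1, Y=3, X=1, Z=2, V=4) weight 1/2520
  (U=0, W=1, Y=3, X=1, Z=2, V=5) weight 1/2520
  (U=0, W=2, Y=3, X=1, Z=1, V=2) weight 1/630
  (U=0, W=3, Y=3, X=1, Z=0, V=2) weight 1/2520
  … 50 more
Group by W:
  weight(W=1) = 1/45
  weight(W=2) = 2/45
  weight(W=3) = 1/45
Total weight = 1/45 + 2/45 + 1/45 = 4/45
P(W=1 | obs) = 1/45 / 4/45 = 1/4
P(W=2 | obs) = 2/45 / 4/45 = 1/2
P(W=3 | obs) = 1/45 / 4/45 = 1/4
argmax = 2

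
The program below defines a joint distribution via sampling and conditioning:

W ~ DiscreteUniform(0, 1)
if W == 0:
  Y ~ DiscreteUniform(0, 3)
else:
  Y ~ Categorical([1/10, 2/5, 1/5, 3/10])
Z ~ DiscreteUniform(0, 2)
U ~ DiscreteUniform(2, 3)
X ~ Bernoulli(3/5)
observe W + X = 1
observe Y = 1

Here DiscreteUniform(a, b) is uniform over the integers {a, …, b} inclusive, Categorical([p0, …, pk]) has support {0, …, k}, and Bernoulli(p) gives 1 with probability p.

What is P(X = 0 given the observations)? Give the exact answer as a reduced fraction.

Enumerate traces; 12 have nonzero weight after conditioning:
  (W=0, Y=1, Z=0, U=2, X=1) weight 1/80
  (W=0, Y=1, Z=0, U=3, X=1) weight 1/80
  (W=0, Y=1, Z=1, U=2, X=1) weight 1/80
  (W=0, Y=1, Z=1, U=3, X=1) weight 1/80
  (W=0, Y=1, Z=2, U=2, X=1) weight 1/80
  (W=0, Y=1, Z=2, U=3, X=1) weight 1/80
  (W=1, Y=1, Z=0, U=2, X=0) weight 1/75
  (W=1, Y=1, Z=0, U=3, X=0) weight 1/75
  … 4 more
Group by X:
  weight(X=0) = 2/25
  weight(X=1) = 3/40
Total weight = 2/25 + 3/40 = 31/200
P(X=0 | obs) = 2/25 / 31/200 = 16/31
P(X=1 | obs) = 3/40 / 31/200 = 15/31

P(X = 0 | obs) = 16/31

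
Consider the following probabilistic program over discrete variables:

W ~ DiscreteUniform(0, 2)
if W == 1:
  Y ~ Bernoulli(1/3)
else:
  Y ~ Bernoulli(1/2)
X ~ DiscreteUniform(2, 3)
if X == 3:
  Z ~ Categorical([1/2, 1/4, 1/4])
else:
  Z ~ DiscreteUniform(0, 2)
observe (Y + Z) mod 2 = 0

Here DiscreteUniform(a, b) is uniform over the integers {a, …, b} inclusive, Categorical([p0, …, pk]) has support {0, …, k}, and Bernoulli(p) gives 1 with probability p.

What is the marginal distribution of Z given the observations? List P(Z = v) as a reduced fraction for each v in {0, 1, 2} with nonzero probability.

P(Z=0) = 50/113, P(Z=1) = 28/113, P(Z=2) = 35/113

Enumerate traces; 18 have nonzero weight after conditioning:
  (W=0, Y=0, X=2, Z=0) weight 1/36
  (W=0, Y=0, X=2, Z=2) weight 1/36
  (W=0, Y=0, X=3, Z=0) weight 1/24
  (W=0, Y=0, X=3, Z=2) weight 1/48
  (W=0, Y=1, X=2, Z=1) weight 1/36
  (W=0, Y=1, X=3, Z=1) weight 1/48
  (W=1, Y=0, X=2, Z=0) weight 1/27
  (W=1, Y=0, X=2, Z=2) weight 1/27
  … 10 more
Group by Z:
  weight(Z=0) = 25/108
  weight(Z=1) = 7/54
  weight(Z=2) = 35/216
Total weight = 25/108 + 7/54 + 35/216 = 113/216
P(Z=0 | obs) = 25/108 / 113/216 = 50/113
P(Z=1 | obs) = 7/54 / 113/216 = 28/113
P(Z=2 | obs) = 35/216 / 113/216 = 35/113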